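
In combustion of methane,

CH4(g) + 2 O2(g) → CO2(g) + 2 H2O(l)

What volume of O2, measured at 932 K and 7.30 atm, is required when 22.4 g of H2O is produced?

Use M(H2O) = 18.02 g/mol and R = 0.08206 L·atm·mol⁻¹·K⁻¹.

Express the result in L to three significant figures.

n(H2O) = 22.40 / 18.02 = 1.243 mol
n(O2) = (2/2) × 1.243 = 1.243 mol
V = nRT/P = 1.243 × 0.08206 × 932 / 7.30 = 13.02 L

13.0 L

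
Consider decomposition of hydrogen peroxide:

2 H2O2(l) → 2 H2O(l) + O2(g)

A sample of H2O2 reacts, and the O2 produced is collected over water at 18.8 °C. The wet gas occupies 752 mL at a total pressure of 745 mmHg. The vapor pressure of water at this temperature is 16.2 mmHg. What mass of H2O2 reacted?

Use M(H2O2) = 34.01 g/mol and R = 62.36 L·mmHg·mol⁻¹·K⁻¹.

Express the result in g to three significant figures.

2.05 g

P(O2) = 745 − 16.2 = 728.8 mmHg
n(O2) = PV/RT = (728.8 × 0.7520) / (62.36 × 291.95) = 0.03010 mol
n(H2O2) = (2/1) × 0.03010 = 0.06020 mol
m(H2O2) = 0.06020 × 34.01 = 2.047 g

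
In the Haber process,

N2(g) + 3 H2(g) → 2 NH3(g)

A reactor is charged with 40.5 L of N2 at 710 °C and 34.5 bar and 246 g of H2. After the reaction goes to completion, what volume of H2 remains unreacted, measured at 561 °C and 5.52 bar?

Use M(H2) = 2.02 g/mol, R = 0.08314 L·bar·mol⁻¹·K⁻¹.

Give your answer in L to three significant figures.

886 L

n(N2) = PV/RT = (34.5 × 40.5) / (0.08314 × 983.15) = 17.09 mol
n(H2) = 246 / 2.02 = 121.8 mol
For 17.09 mol N2, stoichiometry requires (3/1) × 17.09 = 51.27 mol H2; 121.8 mol is available, so N2 is limiting.
n(H2) consumed = (3/1) × 17.09 = 51.27 mol; remaining = 121.8 − 51.27 = 70.53 mol
V(H2) = nRT/P = 70.53 × 0.08314 × 834.15 / 5.52 = 886.1 L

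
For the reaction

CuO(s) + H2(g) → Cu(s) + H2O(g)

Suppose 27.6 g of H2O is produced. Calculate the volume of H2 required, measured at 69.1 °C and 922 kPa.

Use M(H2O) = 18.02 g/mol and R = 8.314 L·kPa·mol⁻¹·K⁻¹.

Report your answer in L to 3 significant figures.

4.73 L

n(H2O) = 27.60 / 18.02 = 1.532 mol
n(H2) = (1/1) × 1.532 = 1.532 mol
V = nRT/P = 1.532 × 8.314 × 342.25 / 922 = 4.728 L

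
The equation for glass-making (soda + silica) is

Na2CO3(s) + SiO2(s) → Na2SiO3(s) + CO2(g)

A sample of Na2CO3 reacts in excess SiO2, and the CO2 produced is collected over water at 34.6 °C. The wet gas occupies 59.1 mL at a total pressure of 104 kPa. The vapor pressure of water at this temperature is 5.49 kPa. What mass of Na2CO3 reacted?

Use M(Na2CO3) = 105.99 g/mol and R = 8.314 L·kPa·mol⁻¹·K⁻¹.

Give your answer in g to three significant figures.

0.241 g

P(CO2) = 104 − 5.49 = 98.51 kPa
n(CO2) = PV/RT = (98.51 × 0.05910) / (8.314 × 307.75) = 0.002275 mol
n(Na2CO3) = (1/1) × 0.002275 = 0.002275 mol
m(Na2CO3) = 0.002275 × 105.99 = 0.2411 g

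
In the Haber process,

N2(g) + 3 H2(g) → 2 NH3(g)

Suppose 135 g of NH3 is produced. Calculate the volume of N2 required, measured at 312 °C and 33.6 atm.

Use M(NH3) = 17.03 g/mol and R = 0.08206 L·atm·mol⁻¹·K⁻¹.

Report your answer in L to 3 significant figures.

5.66 L

n(NH3) = 135.0 / 17.03 = 7.927 mol
n(N2) = (1/2) × 7.927 = 3.963 mol
V = nRT/P = 3.963 × 0.08206 × 585.15 / 33.6 = 5.663 L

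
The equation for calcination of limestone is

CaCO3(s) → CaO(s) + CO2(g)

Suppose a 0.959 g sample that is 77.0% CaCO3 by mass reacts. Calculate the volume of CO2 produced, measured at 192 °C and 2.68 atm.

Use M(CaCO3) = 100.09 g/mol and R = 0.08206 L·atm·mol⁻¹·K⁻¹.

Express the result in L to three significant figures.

0.105 L

mass of CaCO3 = 0.959 × 77.0/100 = 0.7384 g
n(CaCO3) = 0.7384 / 100.09 = 0.007377 mol
n(CO2) = (1/1) × 0.007377 = 0.007377 mol
V = nRT/P = 0.007377 × 0.08206 × 465.15 / 2.68 = 0.1051 L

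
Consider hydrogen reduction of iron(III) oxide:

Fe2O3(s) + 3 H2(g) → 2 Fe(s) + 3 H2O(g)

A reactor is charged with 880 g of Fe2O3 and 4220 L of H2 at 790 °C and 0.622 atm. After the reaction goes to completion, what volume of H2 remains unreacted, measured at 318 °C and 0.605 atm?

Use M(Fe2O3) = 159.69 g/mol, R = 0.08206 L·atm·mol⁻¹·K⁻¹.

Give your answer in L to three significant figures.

1090 L

n(Fe2O3) = 880 / 159.69 = 5.511 mol
n(H2) = PV/RT = (0.622 × 4220) / (0.08206 × 1063.15) = 30.09 mol
For 5.511 mol Fe2O3, stoichiometry requires (3/1) × 5.511 = 16.53 mol H2; 30.09 mol is available, so Fe2O3 is limiting.
n(H2) consumed = (3/1) × 5.511 = 16.53 mol; remaining = 30.09 − 16.53 = 13.56 mol
V(H2) = nRT/P = 13.56 × 0.08206 × 591.15 / 0.605 = 1087 L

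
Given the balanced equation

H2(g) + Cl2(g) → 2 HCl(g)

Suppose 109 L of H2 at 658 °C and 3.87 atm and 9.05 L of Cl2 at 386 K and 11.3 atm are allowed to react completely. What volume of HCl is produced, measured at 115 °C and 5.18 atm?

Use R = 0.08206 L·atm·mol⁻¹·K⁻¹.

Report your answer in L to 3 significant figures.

39.7 L

n(H2) = PV/RT = (3.87 × 109) / (0.08206 × 931.15) = 5.521 mol
n(Cl2) = PV/RT = (11.3 × 9.05) / (0.08206 × 386) = 3.229 mol
For 5.521 mol H2, stoichiometry requires (1/1) × 5.521 = 5.521 mol Cl2; 3.229 mol is available, so Cl2 is limiting.
n(HCl) = (2/1) × 3.229 = 6.458 mol
V(HCl) = nRT/P = 6.458 × 0.08206 × 388.15 / 5.18 = 39.71 L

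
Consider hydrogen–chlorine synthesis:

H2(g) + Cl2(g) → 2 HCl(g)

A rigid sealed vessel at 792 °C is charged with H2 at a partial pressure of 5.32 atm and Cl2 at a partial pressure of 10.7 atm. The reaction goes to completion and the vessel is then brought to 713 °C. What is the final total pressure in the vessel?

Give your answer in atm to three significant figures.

At constant V, partial pressures at 792 °C are proportional to moles, so apply stoichiometry directly to pressures.
P(Cl2) required for 5.32 atm of H2 = (1/1) × 5.32 = 5.320 atm; available 10.7 atm, so H2 is limiting.
P(Cl2) remaining = 10.7 − (1/1) × 5.32 = 5.380 atm
P(gaseous products) = (2)/1 × 5.32 = 10.64 atm
P_total at 792 °C = 5.380 + 10.64 = 16.02 atm
Scaling to 713 °C: P = 16.02 × 986.15/1065.15 = 14.83 atm

14.8 atm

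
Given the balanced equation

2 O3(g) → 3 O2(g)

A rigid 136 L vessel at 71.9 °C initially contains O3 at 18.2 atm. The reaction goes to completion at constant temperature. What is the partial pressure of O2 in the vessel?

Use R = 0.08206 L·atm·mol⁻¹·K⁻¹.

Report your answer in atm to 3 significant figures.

27.3 atm

n(O3)₀ = PV/RT = (18.2 × 136) / (0.08206 × 345.05) = 87.42 mol
n(O2) = (3/2) × 87.42 = 131.1 mol
P(O2) = nRT/V = 131.1 × 0.08206 × 345.05 / 136 = 27.29 atm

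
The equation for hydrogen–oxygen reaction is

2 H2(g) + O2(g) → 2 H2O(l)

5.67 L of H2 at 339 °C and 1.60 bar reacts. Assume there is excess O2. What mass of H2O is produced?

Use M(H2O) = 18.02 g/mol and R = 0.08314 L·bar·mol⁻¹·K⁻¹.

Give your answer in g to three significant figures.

n(H2) = PV/RT = (1.60 × 5.67) / (0.08314 × 612.15) = 0.1783 mol
n(H2O) = (2/2) × 0.1783 = 0.1783 mol
m(H2O) = 0.1783 × 18.02 = 3.213 g

3.21 g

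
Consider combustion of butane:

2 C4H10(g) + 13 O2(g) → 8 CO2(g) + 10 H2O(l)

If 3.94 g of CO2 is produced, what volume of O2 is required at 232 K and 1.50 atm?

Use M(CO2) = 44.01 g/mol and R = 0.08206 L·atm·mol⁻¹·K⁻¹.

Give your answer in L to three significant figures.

n(CO2) = 3.940 / 44.01 = 0.08953 mol
n(O2) = (13/8) × 0.08953 = 0.1455 mol
V = nRT/P = 0.1455 × 0.08206 × 232 / 1.50 = 1.847 L

1.85 L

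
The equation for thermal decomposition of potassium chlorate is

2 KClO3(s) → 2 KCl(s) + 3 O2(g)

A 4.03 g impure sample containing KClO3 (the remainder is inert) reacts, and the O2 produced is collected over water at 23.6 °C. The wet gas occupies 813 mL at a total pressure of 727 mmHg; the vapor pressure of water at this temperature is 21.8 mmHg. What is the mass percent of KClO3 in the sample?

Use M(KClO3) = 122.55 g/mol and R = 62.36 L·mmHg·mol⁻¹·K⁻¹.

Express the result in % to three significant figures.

P(O2) = 727 − 21.8 = 705.2 mmHg
n(O2) = PV/RT = (705.2 × 0.8130) / (62.36 × 296.75) = 0.03098 mol
n(KClO3) = (2/3) × 0.03098 = 0.02065 mol
m(KClO3) = 0.02065 × 122.55 = 2.531 g
%KClO3 = 2.531 / 4.03 × 100 = 62.80%

62.8 %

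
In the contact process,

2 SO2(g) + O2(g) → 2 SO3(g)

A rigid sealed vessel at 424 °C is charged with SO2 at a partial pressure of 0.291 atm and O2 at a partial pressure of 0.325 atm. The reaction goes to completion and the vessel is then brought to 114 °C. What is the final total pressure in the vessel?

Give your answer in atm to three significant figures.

0.261 atm

Because the vessel is rigid and T is held at 424 °C, work the stoichiometry in partial pressures (P_i = n_iRT/V).
P(O2) required for 0.291 atm of SO2 = (1/2) × 0.291 = 0.1455 atm; available 0.325 atm, so SO2 is limiting.
P(O2) remaining = 0.325 − (1/2) × 0.291 = 0.1795 atm
P(gaseous products) = (2)/2 × 0.291 = 0.2910 atm
P_total at 424 °C = 0.1795 + 0.2910 = 0.4705 atm
Scaling to 114 °C: P = 0.4705 × 387.15/697.15 = 0.2613 atm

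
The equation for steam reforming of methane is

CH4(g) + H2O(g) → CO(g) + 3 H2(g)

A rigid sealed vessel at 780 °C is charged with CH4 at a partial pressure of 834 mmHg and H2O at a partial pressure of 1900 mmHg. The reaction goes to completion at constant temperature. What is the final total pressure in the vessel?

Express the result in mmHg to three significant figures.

4400 mmHg

Because the vessel is rigid and T is held at 780 °C, work the stoichiometry in partial pressures (P_i = n_iRT/V).
P(H2O) required for 834 mmHg of CH4 = (1/1) × 834 = 834.0 mmHg; available 1900 mmHg, so CH4 is limiting.
P(H2O) remaining = 1900 − (1/1) × 834 = 1066 mmHg
P(gaseous products) = (1+3)/1 × 834 = 3336 mmHg
P_total at 780 °C = 1066 + 3336 = 4402 mmHg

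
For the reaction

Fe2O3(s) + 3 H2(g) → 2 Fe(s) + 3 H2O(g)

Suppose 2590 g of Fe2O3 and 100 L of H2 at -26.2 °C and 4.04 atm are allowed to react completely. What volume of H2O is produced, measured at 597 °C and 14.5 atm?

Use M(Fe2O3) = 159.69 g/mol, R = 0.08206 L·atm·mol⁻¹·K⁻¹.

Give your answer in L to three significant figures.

n(Fe2O3) = 2590 / 159.69 = 16.22 mol
n(H2) = PV/RT = (4.04 × 100) / (0.08206 × 246.95) = 19.94 mol
For 16.22 mol Fe2O3, stoichiometry requires (3/1) × 16.22 = 48.66 mol H2; 19.94 mol is available, so H2 is limiting.
n(H2O) = (3/3) × 19.94 = 19.94 mol
V(H2O) = nRT/P = 19.94 × 0.08206 × 870.15 / 14.5 = 98.19 L

98.2 L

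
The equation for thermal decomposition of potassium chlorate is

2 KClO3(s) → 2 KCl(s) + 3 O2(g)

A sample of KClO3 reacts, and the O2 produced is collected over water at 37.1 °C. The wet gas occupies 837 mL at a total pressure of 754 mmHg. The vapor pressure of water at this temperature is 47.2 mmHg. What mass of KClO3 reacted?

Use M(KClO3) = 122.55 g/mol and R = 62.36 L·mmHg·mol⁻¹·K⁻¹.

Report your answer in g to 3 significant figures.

2.50 g

P(O2) = 754 − 47.2 = 706.8 mmHg
n(O2) = PV/RT = (706.8 × 0.8370) / (62.36 × 310.25) = 0.03058 mol
n(KClO3) = (2/3) × 0.03058 = 0.02039 mol
m(KClO3) = 0.02039 × 122.55 = 2.499 g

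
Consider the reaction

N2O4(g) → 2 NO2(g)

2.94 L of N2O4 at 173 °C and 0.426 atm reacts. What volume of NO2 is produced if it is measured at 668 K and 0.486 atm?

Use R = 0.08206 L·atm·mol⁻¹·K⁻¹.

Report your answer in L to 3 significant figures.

n(N2O4) = PV/RT = (0.426 × 2.94) / (0.08206 × 446.15) = 0.03421 mol
n(NO2) = (2/1) × 0.03421 = 0.06842 mol
V = nRT/P = 0.06842 × 0.08206 × 668 / 0.486 = 7.717 L

7.72 L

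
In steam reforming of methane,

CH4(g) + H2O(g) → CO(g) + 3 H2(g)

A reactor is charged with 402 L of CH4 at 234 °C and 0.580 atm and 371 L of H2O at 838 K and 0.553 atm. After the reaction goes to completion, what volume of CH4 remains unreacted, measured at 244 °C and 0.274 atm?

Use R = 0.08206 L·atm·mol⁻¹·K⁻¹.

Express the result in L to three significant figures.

n(CH4) = PV/RT = (0.580 × 402) / (0.08206 × 507.15) = 5.603 mol
n(H2O) = PV/RT = (0.553 × 371) / (0.08206 × 838) = 2.983 mol
For 5.603 mol CH4, stoichiometry requires (1/1) × 5.603 = 5.603 mol H2O; 2.983 mol is available, so H2O is limiting.
n(CH4) consumed = (1/1) × 2.983 = 2.983 mol; remaining = 5.603 − 2.983 = 2.620 mol
V(CH4) = nRT/P = 2.620 × 0.08206 × 517.15 / 0.274 = 405.8 L

406 L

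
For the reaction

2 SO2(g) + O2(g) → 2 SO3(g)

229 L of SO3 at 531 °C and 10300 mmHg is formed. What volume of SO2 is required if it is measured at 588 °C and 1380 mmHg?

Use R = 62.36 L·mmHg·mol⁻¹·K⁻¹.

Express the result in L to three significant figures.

n(SO3) = PV/RT = (10300 × 229) / (62.36 × 804.15) = 47.04 mol
n(SO2) = (2/2) × 47.04 = 47.04 mol
V = nRT/P = 47.04 × 62.36 × 861.15 / 1380 = 1831 L

1830 L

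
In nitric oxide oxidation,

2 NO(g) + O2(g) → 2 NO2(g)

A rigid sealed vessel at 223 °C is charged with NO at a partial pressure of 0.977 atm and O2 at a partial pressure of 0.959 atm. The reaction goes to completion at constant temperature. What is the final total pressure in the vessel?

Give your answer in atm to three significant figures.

With V and T fixed, P_i ∝ n_i, so the mole ratios apply directly to partial pressures at 223 °C.
P(O2) required for 0.977 atm of NO = (1/2) × 0.977 = 0.4885 atm; available 0.959 atm, so NO is limiting.
P(O2) remaining = 0.959 − (1/2) × 0.977 = 0.4705 atm
P(gaseous products) = (2)/2 × 0.977 = 0.9770 atm
P_total at 223 °C = 0.4705 + 0.9770 = 1.448 atm

1.45 atm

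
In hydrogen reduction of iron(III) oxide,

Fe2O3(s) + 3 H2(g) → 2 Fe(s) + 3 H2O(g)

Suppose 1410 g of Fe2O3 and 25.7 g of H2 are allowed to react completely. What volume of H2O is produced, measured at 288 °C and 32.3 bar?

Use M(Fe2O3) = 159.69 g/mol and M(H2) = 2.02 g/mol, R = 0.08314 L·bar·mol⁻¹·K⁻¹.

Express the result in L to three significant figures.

18.4 L

n(Fe2O3) = 1410 / 159.69 = 8.830 mol
n(H2) = 25.7 / 2.02 = 12.72 mol
For 8.830 mol Fe2O3, stoichiometry requires (3/1) × 8.830 = 26.49 mol H2; 12.72 mol is available, so H2 is limiting.
n(H2O) = (3/3) × 12.72 = 12.72 mol
V(H2O) = nRT/P = 12.72 × 0.08314 × 561.15 / 32.3 = 18.37 L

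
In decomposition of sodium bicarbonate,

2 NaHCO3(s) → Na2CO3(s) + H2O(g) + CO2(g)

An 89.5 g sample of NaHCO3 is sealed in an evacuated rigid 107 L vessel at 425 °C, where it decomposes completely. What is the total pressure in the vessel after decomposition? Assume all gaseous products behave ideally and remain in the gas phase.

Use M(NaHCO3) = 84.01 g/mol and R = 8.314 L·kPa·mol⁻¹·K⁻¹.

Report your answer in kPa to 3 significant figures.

n(NaHCO3) = 89.5 / 84.01 = 1.065 mol
n(gas produced) = (2/2) × 1.065 = 1.065 mol
P = nRT/V = 1.065 × 8.314 × 698.15 / 107 = 57.77 kPa

57.8 kPa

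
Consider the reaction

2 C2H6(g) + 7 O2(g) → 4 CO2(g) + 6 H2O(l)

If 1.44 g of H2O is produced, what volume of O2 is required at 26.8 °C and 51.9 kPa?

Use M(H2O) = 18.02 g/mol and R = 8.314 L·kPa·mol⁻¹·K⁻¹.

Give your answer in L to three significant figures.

n(H2O) = 1.440 / 18.02 = 0.07991 mol
n(O2) = (7/6) × 0.07991 = 0.09323 mol
V = nRT/P = 0.09323 × 8.314 × 299.95 / 51.9 = 4.480 L

4.48 L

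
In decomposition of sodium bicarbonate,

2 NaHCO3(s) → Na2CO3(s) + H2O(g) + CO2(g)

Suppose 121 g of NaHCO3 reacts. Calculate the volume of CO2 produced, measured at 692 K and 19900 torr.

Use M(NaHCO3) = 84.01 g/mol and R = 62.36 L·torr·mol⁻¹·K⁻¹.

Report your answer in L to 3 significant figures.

n(NaHCO3) = 121.0 / 84.01 = 1.440 mol
n(CO2) = (1/2) × 1.440 = 0.7200 mol
V = nRT/P = 0.7200 × 62.36 × 692 / 19900 = 1.561 L

1.56 L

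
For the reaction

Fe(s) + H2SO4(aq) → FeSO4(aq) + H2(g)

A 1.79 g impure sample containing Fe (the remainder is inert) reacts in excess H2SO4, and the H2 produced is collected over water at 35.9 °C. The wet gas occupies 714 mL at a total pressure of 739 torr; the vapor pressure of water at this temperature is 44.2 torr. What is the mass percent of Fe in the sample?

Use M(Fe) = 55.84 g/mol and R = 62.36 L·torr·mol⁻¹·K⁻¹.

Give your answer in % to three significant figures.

P(H2) = 739 − 44.2 = 694.8 torr
n(H2) = PV/RT = (694.8 × 0.7140) / (62.36 × 309.05) = 0.02574 mol
n(Fe) = (1/1) × 0.02574 = 0.02574 mol
m(Fe) = 0.02574 × 55.84 = 1.437 g
%Fe = 1.437 / 1.79 × 100 = 80.28%

80.3 %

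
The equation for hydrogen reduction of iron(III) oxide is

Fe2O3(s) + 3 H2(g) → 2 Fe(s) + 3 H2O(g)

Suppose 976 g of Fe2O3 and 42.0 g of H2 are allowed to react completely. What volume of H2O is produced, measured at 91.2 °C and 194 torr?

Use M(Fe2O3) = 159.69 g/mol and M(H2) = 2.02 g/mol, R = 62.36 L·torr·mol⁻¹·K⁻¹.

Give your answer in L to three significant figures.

2150 L

n(Fe2O3) = 976 / 159.69 = 6.112 mol
n(H2) = 42.0 / 2.02 = 20.79 mol
For 6.112 mol Fe2O3, stoichiometry requires (3/1) × 6.112 = 18.34 mol H2; 20.79 mol is available, so Fe2O3 is limiting.
n(H2O) = (3/1) × 6.112 = 18.34 mol
V(H2O) = nRT/P = 18.34 × 62.36 × 364.35 / 194 = 2148 L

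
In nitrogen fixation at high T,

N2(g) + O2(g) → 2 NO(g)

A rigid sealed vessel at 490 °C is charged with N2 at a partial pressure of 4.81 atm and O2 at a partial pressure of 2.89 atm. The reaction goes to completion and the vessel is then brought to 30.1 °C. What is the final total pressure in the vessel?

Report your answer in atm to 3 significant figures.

3.06 atm

At constant V, partial pressures at 490 °C are proportional to moles, so apply stoichiometry directly to pressures.
P(O2) required for 4.81 atm of N2 = (1/1) × 4.81 = 4.810 atm; available 2.89 atm, so O2 is limiting.
P(N2) remaining = 4.81 − (1/1) × 2.89 = 1.920 atm
P(gaseous products) = (2)/1 × 2.89 = 5.780 atm
P_total at 490 °C = 1.920 + 5.780 = 7.700 atm
Scaling to 30.1 °C: P = 7.700 × 303.25/763.15 = 3.060 atm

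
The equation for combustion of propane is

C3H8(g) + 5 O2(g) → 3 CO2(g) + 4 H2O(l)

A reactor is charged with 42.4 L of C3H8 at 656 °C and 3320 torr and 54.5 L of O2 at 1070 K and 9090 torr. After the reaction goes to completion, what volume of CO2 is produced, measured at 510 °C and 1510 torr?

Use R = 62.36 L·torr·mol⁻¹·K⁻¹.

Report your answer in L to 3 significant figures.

n(C3H8) = PV/RT = (3320 × 42.4) / (62.36 × 929.15) = 2.429 mol
n(O2) = PV/RT = (9090 × 54.5) / (62.36 × 1070) = 7.425 mol
For 2.429 mol C3H8, stoichiometry requires (5/1) × 2.429 = 12.14 mol O2; 7.425 mol is available, so O2 is limiting.
n(CO2) = (3/5) × 7.425 = 4.455 mol
V(CO2) = nRT/P = 4.455 × 62.36 × 783.15 / 1510 = 144.1 L

144 L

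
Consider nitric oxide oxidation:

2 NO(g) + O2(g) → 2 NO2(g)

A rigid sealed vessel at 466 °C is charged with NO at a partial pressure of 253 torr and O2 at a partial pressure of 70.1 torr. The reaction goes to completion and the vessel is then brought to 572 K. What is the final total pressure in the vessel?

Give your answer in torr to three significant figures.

196 torr

At constant V, partial pressures at 466 °C are proportional to moles, so apply stoichiometry directly to pressures.
P(O2) required for 253 torr of NO = (1/2) × 253 = 126.5 torr; available 70.1 torr, so O2 is limiting.
P(NO) remaining = 253 − (2/1) × 70.1 = 112.8 torr
P(gaseous products) = (2)/1 × 70.1 = 140.2 torr
P_total at 466 °C = 112.8 + 140.2 = 253.0 torr
Scaling to 572 K: P = 253.0 × 572/739.15 = 195.8 torr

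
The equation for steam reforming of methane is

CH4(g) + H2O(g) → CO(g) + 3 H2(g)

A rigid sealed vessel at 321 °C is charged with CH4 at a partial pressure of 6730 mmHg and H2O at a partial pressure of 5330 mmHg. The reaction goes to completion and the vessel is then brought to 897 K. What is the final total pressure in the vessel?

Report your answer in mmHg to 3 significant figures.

34300 mmHg

Because the vessel is rigid and T is held at 321 °C, work the stoichiometry in partial pressures (P_i = n_iRT/V).
P(H2O) required for 6730 mmHg of CH4 = (1/1) × 6730 = 6730 mmHg; available 5330 mmHg, so H2O is limiting.
P(CH4) remaining = 6730 − (1/1) × 5330 = 1400 mmHg
P(gaseous products) = (1+3)/1 × 5330 = 21320 mmHg
P_total at 321 °C = 1400 + 21320 = 22720 mmHg
Scaling to 897 K: P = 22720 × 897/594.15 = 34300 mmHg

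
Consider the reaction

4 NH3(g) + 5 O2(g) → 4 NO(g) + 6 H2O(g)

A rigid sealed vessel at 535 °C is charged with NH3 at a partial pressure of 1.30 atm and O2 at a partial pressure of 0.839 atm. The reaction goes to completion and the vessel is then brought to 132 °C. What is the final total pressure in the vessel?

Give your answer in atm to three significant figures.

1.16 atm

Because the vessel is rigid and T is held at 535 °C, work the stoichiometry in partial pressures (P_i = n_iRT/V).
P(O2) required for 1.30 atm of NH3 = (5/4) × 1.30 = 1.625 atm; available 0.839 atm, so O2 is limiting.
P(NH3) remaining = 1.30 − (4/5) × 0.839 = 0.6288 atm
P(gaseous products) = (4+6)/5 × 0.839 = 1.678 atm
P_total at 535 °C = 0.6288 + 1.678 = 2.307 atm
Scaling to 132 °C: P = 2.307 × 405.15/808.15 = 1.157 atm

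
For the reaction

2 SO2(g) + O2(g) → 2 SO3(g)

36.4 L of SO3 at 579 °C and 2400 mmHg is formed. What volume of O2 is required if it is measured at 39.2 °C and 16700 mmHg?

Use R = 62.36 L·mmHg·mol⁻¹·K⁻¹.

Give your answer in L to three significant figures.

0.959 L

n(SO3) = PV/RT = (2400 × 36.4) / (62.36 × 852.15) = 1.644 mol
n(O2) = (1/2) × 1.644 = 0.8220 mol
V = nRT/P = 0.8220 × 62.36 × 312.35 / 16700 = 0.9587 L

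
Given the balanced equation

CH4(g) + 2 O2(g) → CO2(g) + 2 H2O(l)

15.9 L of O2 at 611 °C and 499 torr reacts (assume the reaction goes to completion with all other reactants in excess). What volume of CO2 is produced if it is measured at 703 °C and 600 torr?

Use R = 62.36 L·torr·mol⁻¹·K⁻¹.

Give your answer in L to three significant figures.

7.30 L

n(O2) = PV/RT = (499 × 15.9) / (62.36 × 884.15) = 0.1439 mol
n(CO2) = (1/2) × 0.1439 = 0.07195 mol
V = nRT/P = 0.07195 × 62.36 × 976.15 / 600 = 7.300 L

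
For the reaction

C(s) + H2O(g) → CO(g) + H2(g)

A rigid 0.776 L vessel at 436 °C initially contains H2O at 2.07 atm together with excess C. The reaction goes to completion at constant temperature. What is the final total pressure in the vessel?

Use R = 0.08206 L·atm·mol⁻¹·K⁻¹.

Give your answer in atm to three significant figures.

4.14 atm

Since T and V are fixed, P_final/P_initial = n_final/n_initial = 2/1.
P_final = (2/1) × 2.07 = 4.140 atm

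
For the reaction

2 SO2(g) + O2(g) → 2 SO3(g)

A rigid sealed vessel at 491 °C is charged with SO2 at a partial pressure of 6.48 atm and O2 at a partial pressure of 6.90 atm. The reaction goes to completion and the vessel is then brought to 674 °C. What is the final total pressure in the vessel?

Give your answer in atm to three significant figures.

With V and T fixed, P_i ∝ n_i, so the mole ratios apply directly to partial pressures at 491 °C.
P(O2) required for 6.48 atm of SO2 = (1/2) × 6.48 = 3.240 atm; available 6.90 atm, so SO2 is limiting.
P(O2) remaining = 6.90 − (1/2) × 6.48 = 3.660 atm
P(gaseous products) = (2)/2 × 6.48 = 6.480 atm
P_total at 491 °C = 3.660 + 6.480 = 10.14 atm
Scaling to 674 °C: P = 10.14 × 947.15/764.15 = 12.57 atm

12.6 atm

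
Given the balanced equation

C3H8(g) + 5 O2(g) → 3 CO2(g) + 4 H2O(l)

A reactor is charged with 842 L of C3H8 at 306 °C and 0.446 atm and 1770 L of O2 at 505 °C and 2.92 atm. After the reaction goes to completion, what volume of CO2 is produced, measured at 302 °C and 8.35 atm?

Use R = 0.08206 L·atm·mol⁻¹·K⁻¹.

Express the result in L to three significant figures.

n(C3H8) = PV/RT = (0.446 × 842) / (0.08206 × 579.15) = 7.902 mol
n(O2) = PV/RT = (2.92 × 1770) / (0.08206 × 778.15) = 80.94 mol
For 7.902 mol C3H8, stoichiometry requires (5/1) × 7.902 = 39.51 mol O2; 80.94 mol is available, so C3H8 is limiting.
n(CO2) = (3/1) × 7.902 = 23.71 mol
V(CO2) = nRT/P = 23.71 × 0.08206 × 575.15 / 8.35 = 134.0 L

134 L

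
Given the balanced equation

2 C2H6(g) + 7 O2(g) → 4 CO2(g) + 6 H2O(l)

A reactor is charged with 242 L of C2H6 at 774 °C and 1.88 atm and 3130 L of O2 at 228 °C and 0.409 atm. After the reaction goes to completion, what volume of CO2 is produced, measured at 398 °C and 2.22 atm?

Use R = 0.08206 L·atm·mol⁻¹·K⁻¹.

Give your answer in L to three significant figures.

263 L

n(C2H6) = PV/RT = (1.88 × 242) / (0.08206 × 1047.15) = 5.295 mol
n(O2) = PV/RT = (0.409 × 3130) / (0.08206 × 501.15) = 31.13 mol
For 5.295 mol C2H6, stoichiometry requires (7/2) × 5.295 = 18.53 mol O2; 31.13 mol is available, so C2H6 is limiting.
n(CO2) = (4/2) × 5.295 = 10.59 mol
V(CO2) = nRT/P = 10.59 × 0.08206 × 671.15 / 2.22 = 262.7 L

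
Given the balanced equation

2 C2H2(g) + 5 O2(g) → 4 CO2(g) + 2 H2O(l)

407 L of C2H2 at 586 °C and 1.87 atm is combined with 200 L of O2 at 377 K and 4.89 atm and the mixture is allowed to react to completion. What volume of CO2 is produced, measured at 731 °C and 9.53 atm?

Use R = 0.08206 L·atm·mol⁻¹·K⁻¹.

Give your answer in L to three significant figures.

n(C2H2) = PV/RT = (1.87 × 407) / (0.08206 × 859.15) = 10.80 mol
n(O2) = PV/RT = (4.89 × 200) / (0.08206 × 377) = 31.61 mol
For 10.80 mol C2H2, stoichiometry requires (5/2) × 10.80 = 27.00 mol O2; 31.61 mol is available, so C2H2 is limiting.
n(CO2) = (4/2) × 10.80 = 21.60 mol
V(CO2) = nRT/P = 21.60 × 0.08206 × 1004.15 / 9.53 = 186.8 L

187 L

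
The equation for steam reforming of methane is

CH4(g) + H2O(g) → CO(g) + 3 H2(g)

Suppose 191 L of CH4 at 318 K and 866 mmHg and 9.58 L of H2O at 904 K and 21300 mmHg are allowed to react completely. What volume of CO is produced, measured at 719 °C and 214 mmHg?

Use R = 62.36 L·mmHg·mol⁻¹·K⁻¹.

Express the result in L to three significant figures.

1050 L

n(CH4) = PV/RT = (866 × 191) / (62.36 × 318) = 8.341 mol
n(H2O) = PV/RT = (21300 × 9.58) / (62.36 × 904) = 3.620 mol
For 8.341 mol CH4, stoichiometry requires (1/1) × 8.341 = 8.341 mol H2O; 3.620 mol is available, so H2O is limiting.
n(CO) = (1/1) × 3.620 = 3.620 mol
V(CO) = nRT/P = 3.620 × 62.36 × 992.15 / 214 = 1047 L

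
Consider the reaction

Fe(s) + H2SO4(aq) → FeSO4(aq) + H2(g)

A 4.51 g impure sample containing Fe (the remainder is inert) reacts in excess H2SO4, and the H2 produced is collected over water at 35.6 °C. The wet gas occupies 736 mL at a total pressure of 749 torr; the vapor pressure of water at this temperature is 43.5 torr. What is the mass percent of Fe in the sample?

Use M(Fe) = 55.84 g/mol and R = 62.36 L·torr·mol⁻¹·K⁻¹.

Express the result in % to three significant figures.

33.4 %

P(H2) = 749 − 43.5 = 705.5 torr
n(H2) = PV/RT = (705.5 × 0.7360) / (62.36 × 308.75) = 0.02697 mol
n(Fe) = (1/1) × 0.02697 = 0.02697 mol
m(Fe) = 0.02697 × 55.84 = 1.506 g
%Fe = 1.506 / 4.51 × 100 = 33.39%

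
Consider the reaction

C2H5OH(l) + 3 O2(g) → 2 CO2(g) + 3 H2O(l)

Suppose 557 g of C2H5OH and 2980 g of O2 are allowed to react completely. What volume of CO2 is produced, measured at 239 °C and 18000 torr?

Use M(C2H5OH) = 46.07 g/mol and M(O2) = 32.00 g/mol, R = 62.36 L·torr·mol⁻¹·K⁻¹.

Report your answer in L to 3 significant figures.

42.9 L

n(C2H5OH) = 557 / 46.07 = 12.09 mol
n(O2) = 2980 / 32.00 = 93.12 mol
For 12.09 mol C2H5OH, stoichiometry requires (3/1) × 12.09 = 36.27 mol O2; 93.12 mol is available, so C2H5OH is limiting.
n(CO2) = (2/1) × 12.09 = 24.18 mol
V(CO2) = nRT/P = 24.18 × 62.36 × 512.15 / 18000 = 42.90 L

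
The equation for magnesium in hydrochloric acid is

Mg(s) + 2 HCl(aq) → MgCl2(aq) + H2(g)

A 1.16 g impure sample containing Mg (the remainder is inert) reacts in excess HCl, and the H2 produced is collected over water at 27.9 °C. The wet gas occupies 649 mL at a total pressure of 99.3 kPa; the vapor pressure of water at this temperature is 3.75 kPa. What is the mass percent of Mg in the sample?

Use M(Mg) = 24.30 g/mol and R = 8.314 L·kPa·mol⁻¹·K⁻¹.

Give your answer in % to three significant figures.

51.9 %

P(H2) = 99.3 − 3.75 = 95.55 kPa
n(H2) = PV/RT = (95.55 × 0.6490) / (8.314 × 301.05) = 0.02478 mol
n(Mg) = (1/1) × 0.02478 = 0.02478 mol
m(Mg) = 0.02478 × 24.30 = 0.6022 g
%Mg = 0.6022 / 1.16 × 100 = 51.91%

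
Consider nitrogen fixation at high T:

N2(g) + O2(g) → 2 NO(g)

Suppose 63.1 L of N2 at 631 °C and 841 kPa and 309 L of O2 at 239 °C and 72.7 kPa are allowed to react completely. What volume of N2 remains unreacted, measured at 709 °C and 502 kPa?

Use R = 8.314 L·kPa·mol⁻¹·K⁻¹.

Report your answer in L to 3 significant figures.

n(N2) = PV/RT = (841 × 63.1) / (8.314 × 904.15) = 7.060 mol
n(O2) = PV/RT = (72.7 × 309) / (8.314 × 512.15) = 5.276 mol
For 7.060 mol N2, stoichiometry requires (1/1) × 7.060 = 7.060 mol O2; 5.276 mol is available, so O2 is limiting.
n(N2) consumed = (1/1) × 5.276 = 5.276 mol; remaining = 7.060 − 5.276 = 1.784 mol
V(N2) = nRT/P = 1.784 × 8.314 × 982.15 / 502 = 29.02 L

29.0 L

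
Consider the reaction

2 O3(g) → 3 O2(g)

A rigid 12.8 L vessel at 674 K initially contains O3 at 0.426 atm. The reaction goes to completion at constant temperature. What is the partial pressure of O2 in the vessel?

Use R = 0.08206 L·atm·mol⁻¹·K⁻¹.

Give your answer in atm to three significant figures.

n(O3)₀ = PV/RT = (0.426 × 12.8) / (0.08206 × 674) = 0.09859 mol
n(O2) = (3/2) × 0.09859 = 0.1479 mol
P(O2) = nRT/V = 0.1479 × 0.08206 × 674 / 12.8 = 0.6391 atm

0.639 atm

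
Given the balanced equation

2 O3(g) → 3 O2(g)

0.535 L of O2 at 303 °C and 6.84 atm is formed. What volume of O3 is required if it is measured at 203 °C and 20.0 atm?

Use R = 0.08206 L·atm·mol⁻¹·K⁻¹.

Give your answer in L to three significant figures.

n(O2) = PV/RT = (6.84 × 0.535) / (0.08206 × 576.15) = 0.07740 mol
n(O3) = (2/3) × 0.07740 = 0.05160 mol
V = nRT/P = 0.05160 × 0.08206 × 476.15 / 20.0 = 0.1008 L

0.101 L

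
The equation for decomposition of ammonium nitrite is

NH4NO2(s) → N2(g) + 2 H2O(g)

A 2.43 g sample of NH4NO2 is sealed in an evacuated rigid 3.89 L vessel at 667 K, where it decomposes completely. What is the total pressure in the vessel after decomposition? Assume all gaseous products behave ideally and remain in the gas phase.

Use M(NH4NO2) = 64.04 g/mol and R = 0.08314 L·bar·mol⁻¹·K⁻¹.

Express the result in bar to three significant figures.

n(NH4NO2) = 2.43 / 64.04 = 0.03795 mol
n(gas produced) = (3/1) × 0.03795 = 0.1138 mol
P = nRT/V = 0.1138 × 0.08314 × 667 / 3.89 = 1.622 bar

1.62 bar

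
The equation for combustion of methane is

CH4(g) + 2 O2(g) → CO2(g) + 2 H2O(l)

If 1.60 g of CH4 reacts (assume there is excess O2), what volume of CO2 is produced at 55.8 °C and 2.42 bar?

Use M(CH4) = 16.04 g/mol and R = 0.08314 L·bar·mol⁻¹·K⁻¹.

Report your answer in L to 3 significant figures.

n(CH4) = 1.600 / 16.04 = 0.09975 mol
n(CO2) = (1/1) × 0.09975 = 0.09975 mol
V = nRT/P = 0.09975 × 0.08314 × 328.95 / 2.42 = 1.127 L

1.13 L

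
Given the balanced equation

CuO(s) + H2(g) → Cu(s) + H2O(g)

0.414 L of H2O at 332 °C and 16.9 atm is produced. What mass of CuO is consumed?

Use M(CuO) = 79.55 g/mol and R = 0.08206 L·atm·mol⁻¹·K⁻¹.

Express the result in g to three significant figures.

11.2 g

n(H2O) = PV/RT = (16.9 × 0.414) / (0.08206 × 605.15) = 0.1409 mol
n(CuO) = (1/1) × 0.1409 = 0.1409 mol
m(CuO) = 0.1409 × 79.55 = 11.21 g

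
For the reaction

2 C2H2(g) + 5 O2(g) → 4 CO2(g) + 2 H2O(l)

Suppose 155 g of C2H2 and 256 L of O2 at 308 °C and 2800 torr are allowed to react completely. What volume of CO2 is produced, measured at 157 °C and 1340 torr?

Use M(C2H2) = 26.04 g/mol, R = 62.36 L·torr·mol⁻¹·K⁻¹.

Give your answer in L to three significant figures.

n(C2H2) = 155 / 26.04 = 5.952 mol
n(O2) = PV/RT = (2800 × 256) / (62.36 × 581.15) = 19.78 mol
For 5.952 mol C2H2, stoichiometry requires (5/2) × 5.952 = 14.88 mol O2; 19.78 mol is available, so C2H2 is limiting.
n(CO2) = (4/2) × 5.952 = 11.90 mol
V(CO2) = nRT/P = 11.90 × 62.36 × 430.15 / 1340 = 238.2 L

238 L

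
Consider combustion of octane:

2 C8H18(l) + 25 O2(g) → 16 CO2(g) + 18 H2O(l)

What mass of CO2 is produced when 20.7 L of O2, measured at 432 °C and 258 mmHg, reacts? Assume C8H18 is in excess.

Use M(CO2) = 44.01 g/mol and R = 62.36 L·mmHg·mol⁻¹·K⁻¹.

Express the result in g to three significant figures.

n(O2) = PV/RT = (258 × 20.7) / (62.36 × 705.15) = 0.1215 mol
n(CO2) = (16/25) × 0.1215 = 0.07776 mol
m(CO2) = 0.07776 × 44.01 = 3.422 g

3.42 g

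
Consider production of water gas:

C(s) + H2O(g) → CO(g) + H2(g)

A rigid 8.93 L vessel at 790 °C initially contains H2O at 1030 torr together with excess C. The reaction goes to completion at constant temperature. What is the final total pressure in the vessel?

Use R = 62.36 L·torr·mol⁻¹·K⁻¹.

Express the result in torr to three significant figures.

2060 torr

Since T and V are fixed, P_final/P_initial = n_final/n_initial = 2/1.
P_final = (2/1) × 1030 = 2060 torr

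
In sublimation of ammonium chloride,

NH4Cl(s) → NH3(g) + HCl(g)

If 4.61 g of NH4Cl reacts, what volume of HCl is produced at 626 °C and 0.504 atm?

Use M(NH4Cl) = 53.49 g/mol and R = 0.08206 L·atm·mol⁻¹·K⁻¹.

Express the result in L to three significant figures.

n(NH4Cl) = 4.610 / 53.49 = 0.08618 mol
n(HCl) = (1/1) × 0.08618 = 0.08618 mol
V = nRT/P = 0.08618 × 0.08206 × 899.15 / 0.504 = 12.62 L

12.6 L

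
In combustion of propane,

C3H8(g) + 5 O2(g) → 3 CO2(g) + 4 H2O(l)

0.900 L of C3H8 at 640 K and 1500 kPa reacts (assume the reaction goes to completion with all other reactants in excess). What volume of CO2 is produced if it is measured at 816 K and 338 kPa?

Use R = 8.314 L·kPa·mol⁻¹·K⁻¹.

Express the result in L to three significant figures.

n(C3H8) = PV/RT = (1500 × 0.900) / (8.314 × 640) = 0.2537 mol
n(CO2) = (3/1) × 0.2537 = 0.7611 mol
V = nRT/P = 0.7611 × 8.314 × 816 / 338 = 15.28 L

15.3 L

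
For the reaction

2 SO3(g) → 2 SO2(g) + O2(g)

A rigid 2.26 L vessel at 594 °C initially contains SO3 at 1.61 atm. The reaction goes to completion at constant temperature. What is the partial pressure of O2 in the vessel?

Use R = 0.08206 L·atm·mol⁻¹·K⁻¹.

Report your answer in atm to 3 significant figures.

0.805 atm

n(SO3)₀ = PV/RT = (1.61 × 2.26) / (0.08206 × 867.15) = 0.05113 mol
n(O2) = (1/2) × 0.05113 = 0.02557 mol
P(O2) = nRT/V = 0.02557 × 0.08206 × 867.15 / 2.26 = 0.8051 atm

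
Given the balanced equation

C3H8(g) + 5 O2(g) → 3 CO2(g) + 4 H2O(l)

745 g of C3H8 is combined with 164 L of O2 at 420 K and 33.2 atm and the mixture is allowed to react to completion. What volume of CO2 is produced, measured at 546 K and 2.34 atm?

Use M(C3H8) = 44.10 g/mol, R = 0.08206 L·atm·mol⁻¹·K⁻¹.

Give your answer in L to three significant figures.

n(C3H8) = 745 / 44.10 = 16.89 mol
n(O2) = PV/RT = (33.2 × 164) / (0.08206 × 420) = 158.0 mol
For 16.89 mol C3H8, stoichiometry requires (5/1) × 16.89 = 84.45 mol O2; 158.0 mol is available, so C3H8 is limiting.
n(CO2) = (3/1) × 16.89 = 50.67 mol
V(CO2) = nRT/P = 50.67 × 0.08206 × 546 / 2.34 = 970.2 L

970 L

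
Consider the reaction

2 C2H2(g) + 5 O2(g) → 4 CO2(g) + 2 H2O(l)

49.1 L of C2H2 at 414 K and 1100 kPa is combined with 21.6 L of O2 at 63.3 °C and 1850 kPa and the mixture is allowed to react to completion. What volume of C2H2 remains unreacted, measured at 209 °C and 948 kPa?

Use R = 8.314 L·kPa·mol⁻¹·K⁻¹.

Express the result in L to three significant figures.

n(C2H2) = PV/RT = (1100 × 49.1) / (8.314 × 414) = 15.69 mol
n(O2) = PV/RT = (1850 × 21.6) / (8.314 × 336.45) = 14.29 mol
For 15.69 mol C2H2, stoichiometry requires (5/2) × 15.69 = 39.23 mol O2; 14.29 mol is available, so O2 is limiting.
n(C2H2) consumed = (2/5) × 14.29 = 5.716 mol; remaining = 15.69 − 5.716 = 9.974 mol
V(C2H2) = nRT/P = 9.974 × 8.314 × 482.15 / 948 = 42.17 L

42.2 L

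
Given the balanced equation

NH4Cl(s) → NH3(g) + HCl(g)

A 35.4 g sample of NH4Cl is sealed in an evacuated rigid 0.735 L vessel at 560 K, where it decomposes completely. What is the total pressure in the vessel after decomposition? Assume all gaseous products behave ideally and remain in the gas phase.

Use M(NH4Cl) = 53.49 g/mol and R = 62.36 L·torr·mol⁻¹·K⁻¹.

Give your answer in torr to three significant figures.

62900 torr

n(NH4Cl) = 35.4 / 53.49 = 0.6618 mol
n(gas produced) = (2/1) × 0.6618 = 1.324 mol
P = nRT/V = 1.324 × 62.36 × 560 / 0.735 = 62910 torr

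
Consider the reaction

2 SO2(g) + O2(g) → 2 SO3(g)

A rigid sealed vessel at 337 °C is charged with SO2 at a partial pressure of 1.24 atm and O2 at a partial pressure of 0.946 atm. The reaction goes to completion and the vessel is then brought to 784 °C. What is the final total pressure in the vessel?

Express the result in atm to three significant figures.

2.71 atm

With V and T fixed, P_i ∝ n_i, so the mole ratios apply directly to partial pressures at 337 °C.
P(O2) required for 1.24 atm of SO2 = (1/2) × 1.24 = 0.6200 atm; available 0.946 atm, so SO2 is limiting.
P(O2) remaining = 0.946 − (1/2) × 1.24 = 0.3260 atm
P(gaseous products) = (2)/2 × 1.24 = 1.240 atm
P_total at 337 °C = 0.3260 + 1.240 = 1.566 atm
Scaling to 784 °C: P = 1.566 × 1057.15/610.15 = 2.713 atm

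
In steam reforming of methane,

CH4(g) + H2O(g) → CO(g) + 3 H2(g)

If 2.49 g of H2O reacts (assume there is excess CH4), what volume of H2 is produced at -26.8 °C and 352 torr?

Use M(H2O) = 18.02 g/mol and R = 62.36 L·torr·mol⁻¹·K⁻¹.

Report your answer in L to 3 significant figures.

18.1 L

n(H2O) = 2.490 / 18.02 = 0.1382 mol
n(H2) = (3/1) × 0.1382 = 0.4146 mol
V = nRT/P = 0.4146 × 62.36 × 246.35 / 352 = 18.09 L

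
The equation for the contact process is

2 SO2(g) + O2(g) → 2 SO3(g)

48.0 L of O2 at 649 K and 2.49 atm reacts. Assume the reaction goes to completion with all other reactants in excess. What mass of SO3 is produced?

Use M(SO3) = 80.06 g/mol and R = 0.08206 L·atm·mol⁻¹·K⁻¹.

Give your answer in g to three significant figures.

n(O2) = PV/RT = (2.49 × 48.0) / (0.08206 × 649) = 2.244 mol
n(SO3) = (2/1) × 2.244 = 4.488 mol
m(SO3) = 4.488 × 80.06 = 359.3 g

359 g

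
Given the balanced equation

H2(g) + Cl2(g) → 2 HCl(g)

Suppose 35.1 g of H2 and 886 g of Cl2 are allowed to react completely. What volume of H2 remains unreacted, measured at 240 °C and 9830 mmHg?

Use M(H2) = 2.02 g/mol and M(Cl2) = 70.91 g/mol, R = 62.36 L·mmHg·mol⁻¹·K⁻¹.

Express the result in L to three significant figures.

n(H2) = 35.1 / 2.02 = 17.38 mol
n(Cl2) = 886 / 70.91 = 12.49 mol
For 17.38 mol H2, stoichiometry requires (1/1) × 17.38 = 17.38 mol Cl2; 12.49 mol is available, so Cl2 is limiting.
n(H2) consumed = (1/1) × 12.49 = 12.49 mol; remaining = 17.38 − 12.49 = 4.890 mol
V(H2) = nRT/P = 4.890 × 62.36 × 513.15 / 9830 = 15.92 L

15.9 L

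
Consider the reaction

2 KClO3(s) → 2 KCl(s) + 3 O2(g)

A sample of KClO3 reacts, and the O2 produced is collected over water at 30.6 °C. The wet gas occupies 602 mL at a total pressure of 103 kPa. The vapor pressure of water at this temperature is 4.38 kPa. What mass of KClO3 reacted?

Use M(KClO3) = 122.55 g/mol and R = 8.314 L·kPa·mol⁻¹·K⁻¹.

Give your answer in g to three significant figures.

1.92 g

P(O2) = 103 − 4.38 = 98.62 kPa
n(O2) = PV/RT = (98.62 × 0.6020) / (8.314 × 303.75) = 0.02351 mol
n(KClO3) = (2/3) × 0.02351 = 0.01567 mol
m(KClO3) = 0.01567 × 122.55 = 1.920 g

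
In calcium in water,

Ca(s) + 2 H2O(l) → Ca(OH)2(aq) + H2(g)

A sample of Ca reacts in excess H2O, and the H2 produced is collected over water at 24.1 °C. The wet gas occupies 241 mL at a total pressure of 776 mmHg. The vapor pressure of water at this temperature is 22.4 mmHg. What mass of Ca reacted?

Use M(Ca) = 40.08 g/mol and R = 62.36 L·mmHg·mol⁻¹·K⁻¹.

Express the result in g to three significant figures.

0.393 g

P(H2) = 776 − 22.4 = 753.6 mmHg
n(H2) = PV/RT = (753.6 × 0.2410) / (62.36 × 297.25) = 0.009798 mol
n(Ca) = (1/1) × 0.009798 = 0.009798 mol
m(Ca) = 0.009798 × 40.08 = 0.3927 g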